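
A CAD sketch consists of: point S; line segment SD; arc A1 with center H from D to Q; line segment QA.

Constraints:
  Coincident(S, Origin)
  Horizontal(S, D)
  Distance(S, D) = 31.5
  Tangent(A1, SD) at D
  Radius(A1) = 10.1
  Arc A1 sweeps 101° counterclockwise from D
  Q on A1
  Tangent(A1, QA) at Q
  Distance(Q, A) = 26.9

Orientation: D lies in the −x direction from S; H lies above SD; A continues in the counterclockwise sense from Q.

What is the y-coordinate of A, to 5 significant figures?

38.433

On A1, D sits at bearing -90° from H; a 101° counterclockwise sweep puts Q at bearing 11°, so Q = H + 10.1·(cos 11°, sin 11°) = (-21.586, 12.027). The tangent condition forces HQ to be normal to QA, so QA runs along (−sin 11°, cos 11°); with |QA| = 26.9, A = (-26.718, 38.433). So A.y = 38.433.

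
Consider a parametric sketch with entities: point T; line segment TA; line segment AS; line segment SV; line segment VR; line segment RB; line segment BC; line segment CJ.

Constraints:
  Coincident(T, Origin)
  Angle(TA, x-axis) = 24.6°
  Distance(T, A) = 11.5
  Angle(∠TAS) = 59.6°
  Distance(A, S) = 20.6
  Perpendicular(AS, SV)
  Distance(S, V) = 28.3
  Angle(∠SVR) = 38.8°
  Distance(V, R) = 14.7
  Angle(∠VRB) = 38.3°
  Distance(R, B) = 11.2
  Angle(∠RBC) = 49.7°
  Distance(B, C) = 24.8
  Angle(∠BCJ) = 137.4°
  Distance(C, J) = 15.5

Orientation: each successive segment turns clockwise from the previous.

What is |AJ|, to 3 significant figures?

35.1

T is at the origin; TA runs at 24.6° with length 11.5, so A = (10.5, 4.79). ∠TAS = 59.6° gives AS at -95.8° from the x-axis; with |AS| = 20.6, S = (8.37, -15.7). AS ⟂ SV, so SV runs at 174°; with |SV| = 28.3, V = (-19.8, -12.8). ∠SVR = 38.8° gives VR at 33.0° from the x-axis; with |VR| = 14.7, R = (-7.45, -4.84). ∠VRB = 38.3° gives RB at -109° from the x-axis; with |RB| = 11.2, B = (-11.0, -15.4). ∠RBC = 49.7° gives BC at 121° from the x-axis; with |BC| = 24.8, C = (-23.8, 5.81). ∠BCJ = 137.4° gives CJ at 78.4° from the x-axis; with |CJ| = 15.5, J = (-20.7, 21.0). Then |AJ| = |J − A| = 35.1.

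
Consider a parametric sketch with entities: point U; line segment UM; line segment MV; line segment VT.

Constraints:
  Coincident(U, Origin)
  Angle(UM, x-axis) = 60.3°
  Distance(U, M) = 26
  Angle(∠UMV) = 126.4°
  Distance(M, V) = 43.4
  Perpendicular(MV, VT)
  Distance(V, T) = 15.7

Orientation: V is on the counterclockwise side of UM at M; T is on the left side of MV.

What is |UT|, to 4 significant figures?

59.06

U is at the origin; UM runs at 60.3° with length 26.0, so M = 26.0·(cos 60.3°, sin 60.3°) = (12.88, 22.58). ∠UMV = 126.4°, so MV runs at 60.3° + (180° − 126.4°) = 113.9° from the x-axis; with |MV| = 43.4, V = M + 43.4·(cos 113.9°, sin 113.9°) = (-4.701, 62.26). MV ⟂ VT; with |VT| = 15.7 on the left of MV, T = V + 15.7·(-0.9143, -0.4051) = (-19.06, 55.90). Then |UT| = |T − U| = 59.06.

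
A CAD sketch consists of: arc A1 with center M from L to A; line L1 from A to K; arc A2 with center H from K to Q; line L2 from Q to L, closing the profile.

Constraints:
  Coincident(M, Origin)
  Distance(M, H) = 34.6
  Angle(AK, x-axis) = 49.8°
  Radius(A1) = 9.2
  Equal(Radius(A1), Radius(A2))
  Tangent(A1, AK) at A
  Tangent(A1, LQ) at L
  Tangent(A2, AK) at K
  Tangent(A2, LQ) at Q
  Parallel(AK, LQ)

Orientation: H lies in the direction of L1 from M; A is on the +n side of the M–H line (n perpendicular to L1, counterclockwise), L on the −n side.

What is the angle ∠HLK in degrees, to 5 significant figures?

13.114°

The slot axis is L1's direction at 49.8°, so u = (cos 49.8°, sin 49.8°) = (0.64546, 0.76380) and n = (−sin 49.8°, cos 49.8°) = (-0.76380, 0.64546). M is at the origin and H lies 34.6 along u from M, so H = 34.6·u = (22.333, 26.427). Tangency of A1 to both parallel lines with radius 9.2 puts A and L at M ± 9.2·n: A = (-7.0269, 5.9382), L = (7.0269, -5.9382). Equal radii place K and Q the same way about H: K = H + 9.2·n = (15.306, 32.366), Q = H − 9.2·n = (29.360, 20.489). Then cos ∠HLK = LH·LK / (|LH||LK|), giving 13.114°.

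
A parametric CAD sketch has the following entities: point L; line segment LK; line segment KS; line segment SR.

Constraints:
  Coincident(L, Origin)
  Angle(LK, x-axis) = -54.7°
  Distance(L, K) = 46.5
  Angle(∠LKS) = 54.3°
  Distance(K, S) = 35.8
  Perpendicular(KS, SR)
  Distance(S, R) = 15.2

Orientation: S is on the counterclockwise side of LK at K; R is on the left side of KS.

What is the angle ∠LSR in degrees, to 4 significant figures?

12.92°

L is at the origin; LK runs at -54.7° with length 46.5, so K = 46.5·(cos -54.7°, sin -54.7°) = (26.87, -37.95). ∠LKS = 54.3°, so KS runs at -54.7° + (180° − 54.3°) = 71.00° from the x-axis; with |KS| = 35.8, S = K + 35.8·(cos 71.00°, sin 71.00°) = (38.53, -4.101). KS is perpendicular to SR; with |SR| = 15.2 on the left of KS, R = S + 15.2·(-0.9455, 0.3256) = (24.15, 0.8478). Then cos ∠LSR = SL·SR / (|SL||SR|), giving 12.92°.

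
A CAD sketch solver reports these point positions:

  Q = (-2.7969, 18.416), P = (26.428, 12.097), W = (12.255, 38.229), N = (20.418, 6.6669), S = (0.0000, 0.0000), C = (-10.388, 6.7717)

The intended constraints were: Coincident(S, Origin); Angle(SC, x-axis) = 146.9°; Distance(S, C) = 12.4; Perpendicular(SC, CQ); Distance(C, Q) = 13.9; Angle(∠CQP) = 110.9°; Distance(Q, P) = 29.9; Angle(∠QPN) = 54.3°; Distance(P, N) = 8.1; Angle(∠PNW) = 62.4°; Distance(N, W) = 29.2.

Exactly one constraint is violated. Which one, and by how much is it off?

Distance(N, W) = 29.2 — off by 3.40.

S = (0.00, 0.00) ✓; SC at 146.9° ✓; |SC| = 12.40 ✓; ∠(SC, CQ) = 90.00° ✓; |CQ| = 13.90 ✓; ∠CQP = 110.9° ✓; |QP| = 29.90 ✓; ∠QPN = 54.30° ✓; |PN| = 8.100 ✓; ∠PNW = 62.40° ✓; |NW| = 32.60 ✗.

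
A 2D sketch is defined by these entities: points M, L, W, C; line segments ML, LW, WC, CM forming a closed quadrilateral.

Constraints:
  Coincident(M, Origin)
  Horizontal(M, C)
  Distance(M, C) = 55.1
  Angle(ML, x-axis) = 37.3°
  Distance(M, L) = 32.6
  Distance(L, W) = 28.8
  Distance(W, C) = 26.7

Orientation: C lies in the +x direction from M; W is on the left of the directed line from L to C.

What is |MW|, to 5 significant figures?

60.129

Checks: |LW| = 28.80 ✓; |WC| = 26.70 ✓.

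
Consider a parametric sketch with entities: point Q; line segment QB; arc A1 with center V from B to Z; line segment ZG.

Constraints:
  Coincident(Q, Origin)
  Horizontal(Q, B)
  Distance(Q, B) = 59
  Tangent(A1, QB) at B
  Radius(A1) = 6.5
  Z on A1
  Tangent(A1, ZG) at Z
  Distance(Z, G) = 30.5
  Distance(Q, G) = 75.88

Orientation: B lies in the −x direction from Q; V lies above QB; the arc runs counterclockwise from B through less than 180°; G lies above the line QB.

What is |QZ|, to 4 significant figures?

53.95

Q is at the origin; QB is horizontal with |QB| = 59.0 and B on the −x side, so B = (-59.00, 0.000). A1 meets QB tangentially, so VB is at right angles to QB, so V = B + (0, 6.5) = (-59.00, 6.500). Since VZ ⟂ ZG (tangency), |VG| = √(6.5² + 30.5²) = 31.18 regardless of where Z sits on A1. So G lies on both circle(Q, 75.88) and circle(V, 31.18); the above-QB intersection is G = (-66.36, 36.80). Z is the foot of the tangent from G: Z = (-53.14, 9.316).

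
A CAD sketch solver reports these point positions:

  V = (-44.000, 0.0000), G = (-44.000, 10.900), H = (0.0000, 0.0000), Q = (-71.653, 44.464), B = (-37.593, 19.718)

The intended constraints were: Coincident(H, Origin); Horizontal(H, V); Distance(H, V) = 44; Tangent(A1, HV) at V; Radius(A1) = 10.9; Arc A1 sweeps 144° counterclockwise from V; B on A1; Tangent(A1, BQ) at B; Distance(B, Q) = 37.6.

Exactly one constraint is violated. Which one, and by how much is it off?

Distance(B, Q) = 37.6 — off by 4.50.

H = (0.00, 0.00) ✓; H.y = 0.00, V.y = 0.00 ✓; |HV| = 44.00 ✓; ∠(GV, VH) = 90.00° ✓; |GV| = 10.90 ✓; bearing(G→B) − bearing(G→V) = 144.0° ✓; |GB| = 10.90 ✓; ∠(GB, BQ) = 90.00° ✓; |BQ| = 42.10 ✗.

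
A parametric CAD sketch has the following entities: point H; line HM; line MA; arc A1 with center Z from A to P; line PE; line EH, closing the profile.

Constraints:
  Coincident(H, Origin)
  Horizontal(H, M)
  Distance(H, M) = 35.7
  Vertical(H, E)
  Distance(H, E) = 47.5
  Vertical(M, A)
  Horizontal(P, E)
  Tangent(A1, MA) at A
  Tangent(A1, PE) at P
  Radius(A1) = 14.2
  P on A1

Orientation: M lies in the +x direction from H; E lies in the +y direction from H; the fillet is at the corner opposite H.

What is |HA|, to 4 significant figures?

48.82

The virtual corner opposite H is at (35.70, 47.50). Since A1 is tangent to MA there, ZA ⟂ MA and the tangent condition forces ZP to be normal to PE, with radius 14.2, so the center Z sits 14.2 in from both sides at Z = (21.50, 33.30). That places the tangent points at A = (35.70, 33.30) on MA and P = (21.50, 47.50) on PE. Then |HA| = |A − H| = 48.82.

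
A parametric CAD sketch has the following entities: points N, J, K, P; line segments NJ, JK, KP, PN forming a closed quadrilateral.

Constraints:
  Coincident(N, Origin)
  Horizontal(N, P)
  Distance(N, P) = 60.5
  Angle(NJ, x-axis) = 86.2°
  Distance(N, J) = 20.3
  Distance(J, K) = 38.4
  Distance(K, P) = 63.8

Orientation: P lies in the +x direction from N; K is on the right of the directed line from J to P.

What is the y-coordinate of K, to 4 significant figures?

-18.09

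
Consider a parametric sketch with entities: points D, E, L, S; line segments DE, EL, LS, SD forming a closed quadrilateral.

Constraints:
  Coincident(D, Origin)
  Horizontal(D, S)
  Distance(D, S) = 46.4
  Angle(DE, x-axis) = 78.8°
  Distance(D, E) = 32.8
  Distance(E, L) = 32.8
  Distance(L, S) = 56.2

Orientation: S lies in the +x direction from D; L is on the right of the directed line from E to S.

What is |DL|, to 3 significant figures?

10.3

Checks: |EL| = 32.80 ✓; |LS| = 56.20 ✓.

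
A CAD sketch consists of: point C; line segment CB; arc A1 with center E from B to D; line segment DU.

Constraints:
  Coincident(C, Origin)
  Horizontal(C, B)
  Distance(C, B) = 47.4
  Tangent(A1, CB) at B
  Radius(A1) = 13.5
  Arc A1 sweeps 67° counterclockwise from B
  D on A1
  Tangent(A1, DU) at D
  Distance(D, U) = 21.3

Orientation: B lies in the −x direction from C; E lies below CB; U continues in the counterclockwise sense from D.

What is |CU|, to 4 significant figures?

73.61

C is at the origin; CB is horizontal with |CB| = 47.4 and B on the −x side, so B = (-47.40, 0.000). Since A1 is tangent to CB there, EB ⟂ CB, so E = B + (0, -13.5) = (-47.40, -13.50). On A1, B sits at bearing 90° from E; a 67° counterclockwise sweep puts D at bearing 157°, so D = E + 13.5·(cos 157°, sin 157°) = (-59.83, -8.225). The tangent condition forces ED to be normal to DU, so DU runs along (−sin 157°, cos 157°); with |DU| = 21.3, U = (-68.15, -27.83). Then |CU| = |U − C| = 73.61.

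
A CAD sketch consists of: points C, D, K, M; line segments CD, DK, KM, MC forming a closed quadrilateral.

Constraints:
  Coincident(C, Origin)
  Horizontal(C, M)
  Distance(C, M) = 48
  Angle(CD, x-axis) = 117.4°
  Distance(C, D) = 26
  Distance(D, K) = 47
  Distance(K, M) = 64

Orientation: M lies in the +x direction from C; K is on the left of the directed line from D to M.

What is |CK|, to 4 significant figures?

60.92

Checks: |DK| = 47.00 ✓; |KM| = 64.00 ✓.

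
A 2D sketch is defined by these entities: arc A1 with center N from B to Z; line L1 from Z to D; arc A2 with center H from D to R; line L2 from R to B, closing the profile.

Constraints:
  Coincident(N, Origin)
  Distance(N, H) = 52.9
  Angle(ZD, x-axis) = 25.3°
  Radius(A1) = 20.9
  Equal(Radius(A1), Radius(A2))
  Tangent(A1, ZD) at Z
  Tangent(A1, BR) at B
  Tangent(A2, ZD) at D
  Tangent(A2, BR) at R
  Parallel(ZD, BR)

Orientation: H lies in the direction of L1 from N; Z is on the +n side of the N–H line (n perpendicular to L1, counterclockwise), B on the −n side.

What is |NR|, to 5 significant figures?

56.879

Tangency of A1 to both parallel lines with radius 20.9 puts Z and B at N ± 20.9·n: Z = (-8.9318, 18.895), B = (8.9318, -18.895). Equal radii place D and R the same way about H: D = H + 20.9·n = (38.894, 41.503), R = H − 20.9·n = (56.758, 3.7119). Then |NR| = |R − N| = 56.879.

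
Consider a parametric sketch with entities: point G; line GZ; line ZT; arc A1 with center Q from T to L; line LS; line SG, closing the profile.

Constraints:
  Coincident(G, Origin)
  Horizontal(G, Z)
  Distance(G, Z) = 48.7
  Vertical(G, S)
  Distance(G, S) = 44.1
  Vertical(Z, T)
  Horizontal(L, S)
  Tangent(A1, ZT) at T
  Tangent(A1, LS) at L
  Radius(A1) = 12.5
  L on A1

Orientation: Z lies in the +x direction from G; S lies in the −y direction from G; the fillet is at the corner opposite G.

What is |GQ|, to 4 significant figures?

48.05

G is at the origin; GZ is horizontal with |GZ| = 48.7 and Z on the +x side, so Z = (48.70, 0.000). GS is vertical with |GS| = 44.1 and S on the −y side, so S = (0.000, -44.10). The virtual corner opposite G is at (48.70, -44.10). Since A1 is tangent to ZT there, QT ⟂ ZT and the tangent condition forces QL to be normal to LS, with radius 12.5, so the center Q sits 12.5 in from both sides at Q = (36.20, -31.60). Then |GQ| = |Q − G| = 48.05.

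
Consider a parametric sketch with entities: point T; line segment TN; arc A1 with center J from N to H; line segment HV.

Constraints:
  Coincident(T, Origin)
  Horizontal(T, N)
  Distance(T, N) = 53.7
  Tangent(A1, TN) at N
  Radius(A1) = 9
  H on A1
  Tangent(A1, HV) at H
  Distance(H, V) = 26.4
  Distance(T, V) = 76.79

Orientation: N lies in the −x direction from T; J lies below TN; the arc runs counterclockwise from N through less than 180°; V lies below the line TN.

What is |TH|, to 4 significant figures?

62.64

Checks: T.y = 0.00, N.y = 0.00 ✓; |JH| = 9.000 ✓; ∠(JH, HV) = 90.00° ✓; |HV| = 26.40 ✓; |TV| = 76.79 ✓.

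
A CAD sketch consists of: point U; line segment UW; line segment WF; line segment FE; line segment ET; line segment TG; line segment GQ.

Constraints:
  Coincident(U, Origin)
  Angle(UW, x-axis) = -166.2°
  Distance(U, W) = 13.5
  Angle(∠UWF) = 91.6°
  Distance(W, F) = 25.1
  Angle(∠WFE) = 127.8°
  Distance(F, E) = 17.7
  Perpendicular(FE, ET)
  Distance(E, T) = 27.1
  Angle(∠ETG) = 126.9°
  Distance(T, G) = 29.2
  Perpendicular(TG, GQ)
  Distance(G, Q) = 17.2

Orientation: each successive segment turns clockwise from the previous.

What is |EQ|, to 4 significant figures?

45.69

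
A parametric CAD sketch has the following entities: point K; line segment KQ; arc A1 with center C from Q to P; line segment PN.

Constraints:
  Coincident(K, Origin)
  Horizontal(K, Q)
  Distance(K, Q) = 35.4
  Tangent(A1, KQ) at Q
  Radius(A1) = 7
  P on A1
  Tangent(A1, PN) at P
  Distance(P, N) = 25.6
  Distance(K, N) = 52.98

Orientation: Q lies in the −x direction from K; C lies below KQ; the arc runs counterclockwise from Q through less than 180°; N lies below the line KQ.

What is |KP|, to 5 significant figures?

43.007

K is at the origin; K and Q share the same y with |KQ| = 35.4 and Q on the −x side, so Q = (-35.400, 0.0000). Tangency of A1 to KQ means the radius CQ is perpendicular to KQ, so C = Q + (0, -7) = (-35.400, -7.0000). Since CP ⟂ PN (tangency), |CN| = √(7.0² + 25.6²) = 26.540 regardless of where P sits on A1. So N lies on both circle(K, 52.98) and circle(C, 26.540); the below-KQ intersection is N = (-41.602, -32.805). P is the foot of the tangent from N: P = (-42.397, -7.2173).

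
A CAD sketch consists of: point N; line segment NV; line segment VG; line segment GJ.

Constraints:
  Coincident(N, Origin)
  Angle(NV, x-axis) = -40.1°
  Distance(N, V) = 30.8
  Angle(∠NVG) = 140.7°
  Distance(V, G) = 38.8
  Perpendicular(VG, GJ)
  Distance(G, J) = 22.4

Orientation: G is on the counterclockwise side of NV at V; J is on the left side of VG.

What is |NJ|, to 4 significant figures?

62.70

N is at the origin; NV runs at -40.1° with length 30.8, so V = 30.8·(cos -40.1°, sin -40.1°) = (23.56, -19.84). ∠NVG = 140.7°, so VG runs at -40.1° + (180° − 140.7°) = -0.8000° from the x-axis; with |VG| = 38.8, G = V + 38.8·(cos -0.8000°, sin -0.8000°) = (62.36, -20.38). VG is perpendicular to GJ; with |GJ| = 22.4 on the left of VG, J = G + 22.4·(0.01396, 0.9999) = (62.67, 2.017). Then |NJ| = |J − N| = 62.70.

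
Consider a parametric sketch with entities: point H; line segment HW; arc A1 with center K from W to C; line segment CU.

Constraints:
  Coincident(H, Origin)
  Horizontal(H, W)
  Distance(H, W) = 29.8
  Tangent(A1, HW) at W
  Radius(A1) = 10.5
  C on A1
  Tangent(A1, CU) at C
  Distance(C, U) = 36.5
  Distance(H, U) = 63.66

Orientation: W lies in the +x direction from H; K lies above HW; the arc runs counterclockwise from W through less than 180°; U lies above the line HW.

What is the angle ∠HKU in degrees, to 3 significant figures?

132°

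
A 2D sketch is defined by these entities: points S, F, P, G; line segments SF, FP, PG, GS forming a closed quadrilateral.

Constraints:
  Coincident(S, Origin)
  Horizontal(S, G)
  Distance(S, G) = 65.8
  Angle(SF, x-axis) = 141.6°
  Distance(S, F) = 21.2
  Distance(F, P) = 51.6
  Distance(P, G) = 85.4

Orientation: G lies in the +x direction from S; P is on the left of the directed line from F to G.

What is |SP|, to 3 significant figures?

60.2

Checks: |FP| = 51.60 ✓; |PG| = 85.40 ✓.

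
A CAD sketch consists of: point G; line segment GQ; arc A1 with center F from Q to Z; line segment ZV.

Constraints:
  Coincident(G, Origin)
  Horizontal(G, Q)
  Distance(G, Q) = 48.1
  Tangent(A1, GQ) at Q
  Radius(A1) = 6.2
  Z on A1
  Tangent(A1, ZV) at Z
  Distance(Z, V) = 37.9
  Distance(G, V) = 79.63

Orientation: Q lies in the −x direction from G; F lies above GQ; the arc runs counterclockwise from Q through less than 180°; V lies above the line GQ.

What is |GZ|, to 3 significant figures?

44.9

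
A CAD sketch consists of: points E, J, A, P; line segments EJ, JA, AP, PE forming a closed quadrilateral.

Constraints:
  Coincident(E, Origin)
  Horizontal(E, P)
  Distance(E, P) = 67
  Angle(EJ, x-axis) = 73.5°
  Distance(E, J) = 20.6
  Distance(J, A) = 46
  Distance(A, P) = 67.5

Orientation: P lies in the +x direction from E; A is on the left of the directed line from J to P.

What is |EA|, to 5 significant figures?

65.900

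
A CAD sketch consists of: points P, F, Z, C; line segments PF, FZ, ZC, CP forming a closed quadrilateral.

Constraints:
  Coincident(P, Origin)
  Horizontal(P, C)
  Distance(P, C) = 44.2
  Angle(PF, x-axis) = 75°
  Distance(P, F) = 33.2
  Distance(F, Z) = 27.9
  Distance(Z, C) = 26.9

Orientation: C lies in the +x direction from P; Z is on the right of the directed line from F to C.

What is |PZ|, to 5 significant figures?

18.835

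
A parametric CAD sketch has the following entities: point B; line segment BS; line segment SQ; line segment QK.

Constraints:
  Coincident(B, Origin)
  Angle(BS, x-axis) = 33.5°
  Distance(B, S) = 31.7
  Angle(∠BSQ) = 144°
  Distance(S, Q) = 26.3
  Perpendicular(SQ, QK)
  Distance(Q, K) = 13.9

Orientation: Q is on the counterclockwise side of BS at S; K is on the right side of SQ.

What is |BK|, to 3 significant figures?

61.3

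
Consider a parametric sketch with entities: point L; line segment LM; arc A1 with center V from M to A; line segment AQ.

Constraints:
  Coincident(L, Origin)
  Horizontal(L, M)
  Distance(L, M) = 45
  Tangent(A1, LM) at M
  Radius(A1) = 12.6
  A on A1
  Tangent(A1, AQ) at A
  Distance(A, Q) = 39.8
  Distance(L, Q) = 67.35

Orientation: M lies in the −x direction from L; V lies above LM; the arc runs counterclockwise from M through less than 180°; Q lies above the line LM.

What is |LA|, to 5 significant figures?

35.904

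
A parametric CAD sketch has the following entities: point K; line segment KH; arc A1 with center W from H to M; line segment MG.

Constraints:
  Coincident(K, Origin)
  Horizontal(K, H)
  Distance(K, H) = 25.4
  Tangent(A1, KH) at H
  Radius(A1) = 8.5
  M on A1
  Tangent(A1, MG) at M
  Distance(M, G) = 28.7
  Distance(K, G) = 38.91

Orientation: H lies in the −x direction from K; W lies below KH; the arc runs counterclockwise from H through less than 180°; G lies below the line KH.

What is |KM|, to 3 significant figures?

34.9

Checks: |WM| = 8.500 ✓; ∠(WM, MG) = 90.00° ✓; |MG| = 28.70 ✓; |KG| = 38.91 ✓.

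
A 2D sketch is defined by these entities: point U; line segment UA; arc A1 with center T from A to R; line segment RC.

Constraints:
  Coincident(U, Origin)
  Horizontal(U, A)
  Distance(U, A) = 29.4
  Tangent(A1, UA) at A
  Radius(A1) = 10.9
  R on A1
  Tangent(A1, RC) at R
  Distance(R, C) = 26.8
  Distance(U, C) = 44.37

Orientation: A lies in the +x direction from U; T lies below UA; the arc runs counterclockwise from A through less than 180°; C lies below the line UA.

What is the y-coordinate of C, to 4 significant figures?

-38.76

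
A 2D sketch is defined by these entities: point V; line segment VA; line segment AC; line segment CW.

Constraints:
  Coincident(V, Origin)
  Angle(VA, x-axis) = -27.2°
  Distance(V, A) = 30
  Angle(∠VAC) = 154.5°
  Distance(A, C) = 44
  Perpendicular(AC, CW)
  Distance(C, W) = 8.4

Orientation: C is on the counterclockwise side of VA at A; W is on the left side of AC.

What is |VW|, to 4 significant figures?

71.22

∠VAC = 154.5°, so AC runs at -27.2° + (180° − 154.5°) = -1.700° from the x-axis; with |AC| = 44.0, C = A + 44.0·(cos -1.700°, sin -1.700°) = (70.66, -15.02). AC ⟂ CW; with |CW| = 8.4 on the left of AC, W = C + 8.4·(0.02967, 0.9996) = (70.91, -6.622). Then |VW| = |W − V| = 71.22.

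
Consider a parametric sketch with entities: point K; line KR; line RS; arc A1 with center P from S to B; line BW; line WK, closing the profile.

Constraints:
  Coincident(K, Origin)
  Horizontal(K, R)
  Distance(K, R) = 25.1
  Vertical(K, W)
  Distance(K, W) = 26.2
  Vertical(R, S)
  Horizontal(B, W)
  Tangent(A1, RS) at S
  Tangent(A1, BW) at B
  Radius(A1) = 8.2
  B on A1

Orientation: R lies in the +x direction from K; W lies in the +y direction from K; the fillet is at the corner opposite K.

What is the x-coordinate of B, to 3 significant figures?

16.9

K is at the origin; KR is horizontal with |KR| = 25.1 and R on the +x side, so R = (25.1, 0.00). KW is vertical with |KW| = 26.2 and W on the +y side, so W = (0.00, 26.2). The virtual corner opposite K is at (25.1, 26.2). A1 meets RS tangentially, so PS is at right angles to RS and A1 meets BW tangentially, so PB is at right angles to BW, with radius 8.2, so the center P sits 8.2 in from both sides at P = (16.9, 18.0). That places the tangent points at S = (25.1, 18.0) on RS and B = (16.9, 26.2) on BW. So B.x = 16.9.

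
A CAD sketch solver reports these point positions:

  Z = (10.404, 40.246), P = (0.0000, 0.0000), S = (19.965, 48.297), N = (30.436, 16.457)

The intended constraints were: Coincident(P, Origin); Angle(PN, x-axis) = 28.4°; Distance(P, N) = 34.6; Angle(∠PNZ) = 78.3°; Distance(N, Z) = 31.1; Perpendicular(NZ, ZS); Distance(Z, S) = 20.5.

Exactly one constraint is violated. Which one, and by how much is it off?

Distance(Z, S) = 20.5 — off by 8.00.

P = (0.00, 0.00) ✓; PN at 28.40° ✓; |PN| = 34.60 ✓; ∠PNZ = 78.30° ✓; |NZ| = 31.10 ✓; ∠(NZ, ZS) = 90.00° ✓; |ZS| = 12.50 ✗.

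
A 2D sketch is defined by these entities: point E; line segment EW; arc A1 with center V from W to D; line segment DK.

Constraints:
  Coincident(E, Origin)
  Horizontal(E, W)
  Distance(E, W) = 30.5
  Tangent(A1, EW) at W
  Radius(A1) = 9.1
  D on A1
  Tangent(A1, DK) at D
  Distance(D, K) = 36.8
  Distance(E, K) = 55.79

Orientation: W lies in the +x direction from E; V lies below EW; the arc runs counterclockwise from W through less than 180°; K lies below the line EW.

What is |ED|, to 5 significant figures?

24.358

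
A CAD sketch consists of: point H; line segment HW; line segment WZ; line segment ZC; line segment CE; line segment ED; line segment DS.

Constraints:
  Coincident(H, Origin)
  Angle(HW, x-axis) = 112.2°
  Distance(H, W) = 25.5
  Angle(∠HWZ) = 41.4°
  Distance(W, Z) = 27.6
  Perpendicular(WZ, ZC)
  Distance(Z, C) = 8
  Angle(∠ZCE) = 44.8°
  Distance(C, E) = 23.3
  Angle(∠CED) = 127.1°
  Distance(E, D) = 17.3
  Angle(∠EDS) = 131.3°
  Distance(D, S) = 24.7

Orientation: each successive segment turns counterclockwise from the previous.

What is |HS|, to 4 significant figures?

58.06

∠CED = 127.1° gives ED at 168.9° from the x-axis; with |ED| = 17.3, D = (-38.35, 19.19). ∠EDS = 131.3° gives DS at -142.4° from the x-axis; with |DS| = 24.7, S = (-57.92, 4.116). Then |HS| = |S − H| = 58.06.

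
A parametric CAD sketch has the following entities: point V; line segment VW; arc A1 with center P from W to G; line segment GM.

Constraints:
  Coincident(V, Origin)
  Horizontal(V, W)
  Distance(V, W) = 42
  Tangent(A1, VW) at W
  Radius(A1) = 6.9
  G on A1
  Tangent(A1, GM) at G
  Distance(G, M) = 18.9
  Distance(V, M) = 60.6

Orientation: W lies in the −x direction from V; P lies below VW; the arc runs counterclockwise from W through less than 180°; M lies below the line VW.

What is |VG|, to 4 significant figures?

48.18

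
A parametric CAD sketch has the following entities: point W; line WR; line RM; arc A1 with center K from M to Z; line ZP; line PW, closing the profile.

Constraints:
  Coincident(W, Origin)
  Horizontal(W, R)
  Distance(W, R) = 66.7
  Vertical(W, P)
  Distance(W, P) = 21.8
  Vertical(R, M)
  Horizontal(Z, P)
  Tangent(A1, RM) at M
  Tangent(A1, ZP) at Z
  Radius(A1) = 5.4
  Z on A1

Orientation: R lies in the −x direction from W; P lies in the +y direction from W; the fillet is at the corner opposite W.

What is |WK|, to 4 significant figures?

63.46

W is at the origin; W and R share the same y with |WR| = 66.7 and R on the −x side, so R = (-66.70, 0.000). W and P share the same x with |WP| = 21.8 and P on the +y side, so P = (0.000, 21.80). The virtual corner opposite W is at (-66.70, 21.80). Since A1 is tangent to RM there, KM ⟂ RM and A1 meets ZP tangentially, so KZ is at right angles to ZP, with radius 5.4, so the center K sits 5.4 in from both sides at K = (-61.30, 16.40). Then |WK| = |K − W| = 63.46.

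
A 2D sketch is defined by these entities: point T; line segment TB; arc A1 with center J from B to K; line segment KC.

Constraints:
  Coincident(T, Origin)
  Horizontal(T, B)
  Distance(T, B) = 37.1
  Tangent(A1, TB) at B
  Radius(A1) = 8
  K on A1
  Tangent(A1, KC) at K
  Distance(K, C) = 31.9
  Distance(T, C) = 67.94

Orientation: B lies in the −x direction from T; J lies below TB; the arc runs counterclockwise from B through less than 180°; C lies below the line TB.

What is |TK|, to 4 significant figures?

44.15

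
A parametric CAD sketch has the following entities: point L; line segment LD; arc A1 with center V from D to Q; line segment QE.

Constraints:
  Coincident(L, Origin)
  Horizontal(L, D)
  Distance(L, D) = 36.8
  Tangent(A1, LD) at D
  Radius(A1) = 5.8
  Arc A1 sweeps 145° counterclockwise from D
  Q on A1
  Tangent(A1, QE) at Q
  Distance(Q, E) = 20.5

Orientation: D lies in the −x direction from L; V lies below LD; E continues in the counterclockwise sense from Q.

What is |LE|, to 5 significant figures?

32.283

L is at the origin; LD is horizontal with |LD| = 36.8 and D on the −x side, so D = (-36.800, 0.0000). A1 meets LD tangentially, so VD is at right angles to LD, so V = D + (0, -5.8) = (-36.800, -5.8000). On A1, D sits at bearing 90° from V; a 145° counterclockwise sweep puts Q at bearing 235°, so Q = V + 5.8·(cos 235°, sin 235°) = (-40.127, -10.551). A1 meets QE tangentially, so VQ is at right angles to QE, so QE runs along (−sin 235°, cos 235°); with |QE| = 20.5, E = (-23.334, -22.309). Then |LE| = |E − L| = 32.283.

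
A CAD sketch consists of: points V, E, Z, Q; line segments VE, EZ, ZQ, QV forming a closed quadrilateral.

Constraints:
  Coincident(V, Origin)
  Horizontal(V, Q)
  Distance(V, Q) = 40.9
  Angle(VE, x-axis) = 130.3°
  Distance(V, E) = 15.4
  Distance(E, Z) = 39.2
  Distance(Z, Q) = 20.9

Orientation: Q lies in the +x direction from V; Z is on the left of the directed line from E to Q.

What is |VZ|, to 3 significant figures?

33.6

Checks: |EZ| = 39.20 ✓; |ZQ| = 20.90 ✓.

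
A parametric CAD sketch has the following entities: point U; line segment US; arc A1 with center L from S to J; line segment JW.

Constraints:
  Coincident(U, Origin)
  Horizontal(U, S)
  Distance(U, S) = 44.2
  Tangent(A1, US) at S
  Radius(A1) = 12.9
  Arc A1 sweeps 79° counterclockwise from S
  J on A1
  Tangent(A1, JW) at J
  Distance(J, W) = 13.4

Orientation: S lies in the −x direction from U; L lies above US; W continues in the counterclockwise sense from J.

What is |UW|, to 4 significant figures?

37.37

U is at the origin; U and S share the same y with |US| = 44.2 and S on the −x side, so S = (-44.20, 0.000). A1 meets US tangentially, so LS is at right angles to US, so L = S + (0, 12.9) = (-44.20, 12.90). On A1, S sits at bearing -90° from L; a 79° counterclockwise sweep puts J at bearing -11°, so J = L + 12.9·(cos -11°, sin -11°) = (-31.54, 10.44). A1 meets JW tangentially, so LJ is at right angles to JW, so JW runs along (−sin -11°, cos -11°); with |JW| = 13.4, W = (-28.98, 23.59). Then |UW| = |W − U| = 37.37.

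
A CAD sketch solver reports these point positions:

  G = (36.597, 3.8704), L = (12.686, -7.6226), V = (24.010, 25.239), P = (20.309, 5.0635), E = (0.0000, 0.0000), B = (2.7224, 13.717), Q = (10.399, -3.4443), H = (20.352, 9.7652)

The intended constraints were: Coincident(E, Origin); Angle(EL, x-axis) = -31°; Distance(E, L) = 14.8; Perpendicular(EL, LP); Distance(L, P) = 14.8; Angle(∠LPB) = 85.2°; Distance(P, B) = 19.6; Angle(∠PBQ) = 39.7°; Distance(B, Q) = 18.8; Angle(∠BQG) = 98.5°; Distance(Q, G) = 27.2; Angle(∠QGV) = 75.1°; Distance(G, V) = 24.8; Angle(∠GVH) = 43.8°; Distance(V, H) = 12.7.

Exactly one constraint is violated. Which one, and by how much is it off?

Distance(V, H) = 12.7 — off by 3.20.

E = (0.00, 0.00) ✓; EL at -31.00° ✓; |EL| = 14.80 ✓; ∠(EL, LP) = 90.00° ✓; |LP| = 14.80 ✓; ∠LPB = 85.20° ✓; |PB| = 19.60 ✓; ∠PBQ = 39.70° ✓; |BQ| = 18.80 ✓; ∠BQG = 98.50° ✓; |QG| = 27.20 ✓; ∠QGV = 75.10° ✓; |GV| = 24.80 ✓; ∠GVH = 43.80° ✓; |VH| = 15.90 ✗.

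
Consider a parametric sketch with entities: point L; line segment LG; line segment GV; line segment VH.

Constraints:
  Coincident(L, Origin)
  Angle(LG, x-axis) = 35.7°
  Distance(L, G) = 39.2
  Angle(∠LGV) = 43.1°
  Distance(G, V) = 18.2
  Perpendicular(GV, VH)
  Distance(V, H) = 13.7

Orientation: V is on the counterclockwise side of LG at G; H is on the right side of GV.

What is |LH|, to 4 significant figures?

41.80

L is at the origin; LG runs at 35.7° with length 39.2, so G = 39.2·(cos 35.7°, sin 35.7°) = (31.83, 22.87). ∠LGV = 43.1°, so GV runs at 35.7° + (180° − 43.1°) = 172.6° from the x-axis; with |GV| = 18.2, V = G + 18.2·(cos 172.6°, sin 172.6°) = (13.79, 25.22). GV is perpendicular to VH; with |VH| = 13.7 on the right of GV, H = V + 13.7·(0.1288, 0.9917) = (15.55, 38.80). Then |LH| = |H − L| = 41.80.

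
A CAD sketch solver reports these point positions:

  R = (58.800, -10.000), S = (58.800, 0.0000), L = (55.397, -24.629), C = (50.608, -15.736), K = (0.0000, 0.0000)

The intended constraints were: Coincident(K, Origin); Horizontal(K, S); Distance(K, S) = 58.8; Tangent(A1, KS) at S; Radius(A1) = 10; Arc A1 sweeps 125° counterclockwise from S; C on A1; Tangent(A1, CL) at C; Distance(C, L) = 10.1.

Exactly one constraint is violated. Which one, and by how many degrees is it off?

Tangent(A1, CL) at C — off by 6.70°.

K = (0.00, 0.00) ✓; K.y = 0.00, S.y = 0.00 ✓; |KS| = 58.80 ✓; ∠(RS, SK) = 90.00° ✓; |RS| = 10.00 ✓; bearing(R→C) − bearing(R→S) = 125.0° ✓; |RC| = 10.00 ✓; ∠(RC, CL) = 96.70° ✗; |CL| = 10.10 ✓.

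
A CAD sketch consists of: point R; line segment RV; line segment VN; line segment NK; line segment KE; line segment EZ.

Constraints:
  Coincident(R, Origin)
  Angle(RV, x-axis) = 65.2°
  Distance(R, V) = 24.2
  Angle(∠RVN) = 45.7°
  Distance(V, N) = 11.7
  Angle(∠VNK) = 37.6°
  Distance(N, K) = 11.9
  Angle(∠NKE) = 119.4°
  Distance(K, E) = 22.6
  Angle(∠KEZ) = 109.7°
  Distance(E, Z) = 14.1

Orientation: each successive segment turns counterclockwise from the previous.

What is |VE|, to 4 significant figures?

18.60

R is at the origin; RV runs at 65.2° with length 24.2, so V = (10.15, 21.97). ∠RVN = 45.7° gives VN at -160.5° from the x-axis; with |VN| = 11.7, N = (-0.8782, 18.06). ∠VNK = 37.6° gives NK at -18.10° from the x-axis; with |NK| = 11.9, K = (10.43, 14.37). ∠NKE = 119.4° gives KE at 42.50° from the x-axis; with |KE| = 22.6, E = (27.10, 29.63). Then |VE| = |E − V| = 18.60.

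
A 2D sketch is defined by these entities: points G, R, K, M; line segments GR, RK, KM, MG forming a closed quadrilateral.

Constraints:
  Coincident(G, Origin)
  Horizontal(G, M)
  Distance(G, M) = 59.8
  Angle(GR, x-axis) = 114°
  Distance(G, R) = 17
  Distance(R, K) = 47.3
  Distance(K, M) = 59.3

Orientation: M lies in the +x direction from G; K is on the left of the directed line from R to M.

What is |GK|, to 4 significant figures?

55.73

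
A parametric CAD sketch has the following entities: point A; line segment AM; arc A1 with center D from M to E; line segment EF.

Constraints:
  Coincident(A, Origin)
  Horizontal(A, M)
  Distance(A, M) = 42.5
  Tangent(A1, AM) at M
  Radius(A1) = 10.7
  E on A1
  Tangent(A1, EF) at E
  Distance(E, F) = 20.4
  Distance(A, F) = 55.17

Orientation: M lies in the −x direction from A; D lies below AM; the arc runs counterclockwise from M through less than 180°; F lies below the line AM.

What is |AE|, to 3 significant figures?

54.4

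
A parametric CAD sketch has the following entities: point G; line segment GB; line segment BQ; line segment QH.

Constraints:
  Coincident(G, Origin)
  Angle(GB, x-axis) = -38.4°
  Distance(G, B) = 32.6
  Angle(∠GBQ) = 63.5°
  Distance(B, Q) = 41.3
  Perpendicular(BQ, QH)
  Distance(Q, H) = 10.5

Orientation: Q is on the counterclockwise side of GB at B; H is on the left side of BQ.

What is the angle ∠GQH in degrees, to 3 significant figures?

42.5°

∠GBQ = 63.5°, so BQ runs at -38.4° + (180° − 63.5°) = 78.1° from the x-axis; with |BQ| = 41.3, Q = B + 41.3·(cos 78.1°, sin 78.1°) = (34.1, 20.2). BQ ⟂ QH; with |QH| = 10.5 on the left of BQ, H = Q + 10.5·(-0.979, 0.206) = (23.8, 22.3). Then cos ∠GQH = QG·QH / (|QG||QH|), giving 42.5°.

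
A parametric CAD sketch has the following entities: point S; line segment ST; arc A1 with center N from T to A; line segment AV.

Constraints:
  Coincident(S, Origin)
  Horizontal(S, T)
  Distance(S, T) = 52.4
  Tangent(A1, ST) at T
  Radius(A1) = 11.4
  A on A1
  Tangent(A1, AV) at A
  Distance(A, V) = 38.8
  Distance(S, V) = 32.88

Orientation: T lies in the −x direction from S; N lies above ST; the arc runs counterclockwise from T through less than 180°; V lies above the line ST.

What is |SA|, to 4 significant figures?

44.89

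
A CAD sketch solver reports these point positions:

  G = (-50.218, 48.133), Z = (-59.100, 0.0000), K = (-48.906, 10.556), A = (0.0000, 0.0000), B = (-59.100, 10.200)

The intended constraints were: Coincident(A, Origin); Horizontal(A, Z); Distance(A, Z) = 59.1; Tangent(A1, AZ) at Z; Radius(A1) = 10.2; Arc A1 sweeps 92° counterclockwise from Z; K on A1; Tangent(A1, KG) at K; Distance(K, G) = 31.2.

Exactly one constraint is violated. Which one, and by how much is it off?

Distance(K, G) = 31.2 — off by 6.40.

A = (0.00, 0.00) ✓; A.y = 0.00, Z.y = 0.00 ✓; |AZ| = 59.10 ✓; ∠(BZ, ZA) = 90.00° ✓; |BZ| = 10.20 ✓; bearing(B→K) − bearing(B→Z) = 92.00° ✓; |BK| = 10.20 ✓; ∠(BK, KG) = 90.00° ✓; |KG| = 37.60 ✗.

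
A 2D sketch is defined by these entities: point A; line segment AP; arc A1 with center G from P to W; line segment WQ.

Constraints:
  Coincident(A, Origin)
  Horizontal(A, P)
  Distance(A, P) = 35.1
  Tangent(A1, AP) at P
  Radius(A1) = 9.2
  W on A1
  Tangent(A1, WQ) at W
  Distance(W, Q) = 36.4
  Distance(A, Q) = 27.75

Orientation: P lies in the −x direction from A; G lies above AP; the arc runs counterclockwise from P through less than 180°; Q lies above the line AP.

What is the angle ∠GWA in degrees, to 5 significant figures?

138.66°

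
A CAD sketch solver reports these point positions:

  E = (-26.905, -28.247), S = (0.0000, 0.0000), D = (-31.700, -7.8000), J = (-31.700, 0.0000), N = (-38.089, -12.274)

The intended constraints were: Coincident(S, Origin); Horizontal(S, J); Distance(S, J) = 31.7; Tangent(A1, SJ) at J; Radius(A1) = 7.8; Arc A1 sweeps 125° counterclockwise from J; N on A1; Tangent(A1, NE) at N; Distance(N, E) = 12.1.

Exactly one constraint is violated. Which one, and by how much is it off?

Distance(N, E) = 12.1 — off by 7.40.

S = (0.00, 0.00) ✓; S.y = 0.00, J.y = 0.00 ✓; |SJ| = 31.70 ✓; ∠(DJ, JS) = 90.00° ✓; |DJ| = 7.800 ✓; bearing(D→N) − bearing(D→J) = 125.0° ✓; |DN| = 7.800 ✓; ∠(DN, NE) = 90.00° ✓; |NE| = 19.50 ✗.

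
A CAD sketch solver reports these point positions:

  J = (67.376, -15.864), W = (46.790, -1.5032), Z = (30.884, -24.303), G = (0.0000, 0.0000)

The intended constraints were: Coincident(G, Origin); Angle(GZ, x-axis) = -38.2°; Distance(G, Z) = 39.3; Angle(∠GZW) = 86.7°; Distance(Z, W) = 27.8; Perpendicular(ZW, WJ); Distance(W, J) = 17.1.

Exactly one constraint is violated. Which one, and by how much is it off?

Distance(W, J) = 17.1 — off by 8.00.

G = (0.00, 0.00) ✓; GZ at -38.20° ✓; |GZ| = 39.30 ✓; ∠GZW = 86.70° ✓; |ZW| = 27.80 ✓; ∠(ZW, WJ) = 90.00° ✓; |WJ| = 25.10 ✗.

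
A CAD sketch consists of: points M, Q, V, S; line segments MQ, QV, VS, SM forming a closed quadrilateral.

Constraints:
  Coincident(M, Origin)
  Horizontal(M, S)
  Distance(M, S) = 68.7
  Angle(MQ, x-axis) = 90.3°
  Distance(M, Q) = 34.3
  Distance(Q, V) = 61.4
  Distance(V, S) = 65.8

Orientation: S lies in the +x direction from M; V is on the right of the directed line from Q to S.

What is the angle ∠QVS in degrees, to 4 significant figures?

74.36°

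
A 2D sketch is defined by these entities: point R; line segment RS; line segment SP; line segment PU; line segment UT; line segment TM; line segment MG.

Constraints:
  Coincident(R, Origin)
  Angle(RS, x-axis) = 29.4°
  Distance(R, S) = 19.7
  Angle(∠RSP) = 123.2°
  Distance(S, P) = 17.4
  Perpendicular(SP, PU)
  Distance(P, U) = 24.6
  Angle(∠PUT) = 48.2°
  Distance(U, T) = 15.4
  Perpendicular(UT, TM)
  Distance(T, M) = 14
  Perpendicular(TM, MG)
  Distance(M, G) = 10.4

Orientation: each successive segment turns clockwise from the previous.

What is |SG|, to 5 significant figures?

25.426

R is at the origin; RS runs at 29.4° with length 19.7, so S = (17.163, 9.6708). ∠RSP = 123.2° gives SP at -27.400° from the x-axis; with |SP| = 17.4, P = (32.611, 1.6633). The perpendicularity gives PU at right angles to SP, so PU runs at -117.40°; with |PU| = 24.6, U = (21.290, -20.177). ∠PUT = 48.2° gives UT at 110.80° from the x-axis; with |UT| = 15.4, T = (15.821, -5.7806). UT ⟂ TM, so TM runs at 20.800°; with |TM| = 14.0, M = (28.909, -0.80912). TM is perpendicular to MG, so MG runs at -69.200°; with |MG| = 10.4, G = (32.602, -10.531). Then |SG| = |G − S| = 25.426.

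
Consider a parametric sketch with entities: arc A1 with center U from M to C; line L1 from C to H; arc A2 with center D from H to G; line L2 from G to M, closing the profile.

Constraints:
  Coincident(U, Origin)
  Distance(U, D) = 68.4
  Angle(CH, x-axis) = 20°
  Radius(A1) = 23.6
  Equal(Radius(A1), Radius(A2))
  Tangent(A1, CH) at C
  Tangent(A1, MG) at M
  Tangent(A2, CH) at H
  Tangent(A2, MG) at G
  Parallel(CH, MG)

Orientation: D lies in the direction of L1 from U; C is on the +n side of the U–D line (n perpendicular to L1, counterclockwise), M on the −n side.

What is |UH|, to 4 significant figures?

72.36

The slot axis is L1's direction at 20.0°, so u = (cos 20.0°, sin 20.0°) = (0.9397, 0.3420) and n = (−sin 20.0°, cos 20.0°) = (-0.3420, 0.9397). U is at the origin and D lies 68.4 along u from U, so D = 68.4·u = (64.27, 23.39). Tangency of A1 to both parallel lines with radius 23.6 puts C and M at U ± 23.6·n: C = (-8.072, 22.18), M = (8.072, -22.18). Equal radii place H and G the same way about D: H = D + 23.6·n = (56.20, 45.57), G = D − 23.6·n = (72.35, 1.217). Then |UH| = |H − U| = 72.36.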